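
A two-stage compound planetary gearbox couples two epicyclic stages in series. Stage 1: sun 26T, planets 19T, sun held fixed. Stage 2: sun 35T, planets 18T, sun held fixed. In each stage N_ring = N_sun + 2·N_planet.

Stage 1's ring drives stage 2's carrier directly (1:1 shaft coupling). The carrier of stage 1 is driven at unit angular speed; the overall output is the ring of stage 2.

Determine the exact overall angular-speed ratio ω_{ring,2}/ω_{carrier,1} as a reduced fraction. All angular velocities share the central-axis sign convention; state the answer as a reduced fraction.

Stage 1: N_ring = 26 + 2·19 = 64
Stage 1: 26(ω_s−ω_c) = −64(ω_r−ω_c),  ω_s=0, ω_c=1
Stage 1: ω_r = 1 − (26/64)(0−1) = 45/32
  ⇒ ω_r¹/ω_c¹ = 45/32
Stage 2: N_ring = 35 + 2·18 = 71
Stage 2: 35(ω_s−ω_c) = −71(ω_r−ω_c),  ω_s=0, ω_c=1
Stage 2: ω_r = 1 − (35/71)(0−1) = 106/71
  ⇒ ω_r²/ω_c² = 106/71
Coupling ω_c² = ω_r¹ ⇒ overall = 45/32 × 106/71 = 2385/1136

2385/1136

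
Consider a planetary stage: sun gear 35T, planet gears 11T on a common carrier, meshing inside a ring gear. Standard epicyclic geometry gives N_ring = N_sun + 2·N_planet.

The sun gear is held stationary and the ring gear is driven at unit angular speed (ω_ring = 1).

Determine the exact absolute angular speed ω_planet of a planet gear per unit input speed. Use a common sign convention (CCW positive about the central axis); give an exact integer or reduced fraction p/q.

N_ring = 35 + 2·11 = 57
35(ω_s−ω_c) = −57(ω_r−ω_c),  ω_s=0, ω_r=1
35(0−ω_c) = −57(1−ω_c)  ⇒  92ω_c = 57  ⇒  ω_c = 57/92
sun–planet: 35·(0−57/92) = −11·(ω_p−ω_c)  ⇒  ω_p−ω_c = −(35/11)·(-57/92) = 1995/1012
ω_p = 57/92 + 1995/1012 = 57/22

57/22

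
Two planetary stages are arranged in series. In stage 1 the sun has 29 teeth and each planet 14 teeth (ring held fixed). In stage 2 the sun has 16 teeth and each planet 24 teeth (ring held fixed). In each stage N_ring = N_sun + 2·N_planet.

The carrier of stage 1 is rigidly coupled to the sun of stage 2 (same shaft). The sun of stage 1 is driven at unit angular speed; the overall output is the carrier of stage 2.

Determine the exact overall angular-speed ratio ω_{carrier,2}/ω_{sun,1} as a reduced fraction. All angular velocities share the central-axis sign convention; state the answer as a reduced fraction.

Stage 1: N_ring = 29 + 2·14 = 57
Stage 1: 29(ω_s−ω_c) = −57(ω_r−ω_c),  ω_r=0, ω_s=1
Stage 1: 29(1−ω_c) = −57(0−ω_c)  ⇒  86ω_c = 29  ⇒  ω_c = 29/86
  ⇒ ω_c¹/ω_s¹ = 29/86
Stage 2: N_ring = 16 + 2·24 = 64
Stage 2: 16(ω_s−ω_c) = −64(ω_r−ω_c),  ω_r=0, ω_s=1
Stage 2: 16(1−ω_c) = −64(0−ω_c)  ⇒  80ω_c = 16  ⇒  ω_c = 1/5
  ⇒ ω_c²/ω_s² = 1/5
Coupling ω_s² = ω_c¹ ⇒ overall = 29/86 × 1/5 = 29/430

29/430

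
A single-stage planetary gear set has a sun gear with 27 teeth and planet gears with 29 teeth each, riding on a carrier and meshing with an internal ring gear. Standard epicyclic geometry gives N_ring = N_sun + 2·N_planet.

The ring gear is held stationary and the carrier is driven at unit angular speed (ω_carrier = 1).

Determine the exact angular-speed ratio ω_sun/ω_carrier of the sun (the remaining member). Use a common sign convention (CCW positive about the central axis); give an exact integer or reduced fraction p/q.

N_ring = 27 + 2·29 = 85
27(ω_s−ω_c) = −85(ω_r−ω_c),  ω_r=0, ω_c=1
ω_s = 1 − (85/27)(0−1) = 112/27
ω_s/ω_c = 112/27

112/27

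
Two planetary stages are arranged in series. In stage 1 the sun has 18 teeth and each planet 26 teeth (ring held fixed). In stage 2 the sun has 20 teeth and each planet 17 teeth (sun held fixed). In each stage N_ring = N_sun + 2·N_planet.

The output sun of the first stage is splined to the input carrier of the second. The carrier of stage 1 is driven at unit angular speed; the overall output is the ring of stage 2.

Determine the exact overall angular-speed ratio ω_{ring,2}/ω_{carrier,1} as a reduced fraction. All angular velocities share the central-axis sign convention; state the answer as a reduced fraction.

Stage 1: N_ring = 18 + 2·26 = 70
Stage 1: 18(ω_s−ω_c) = −70(ω_r−ω_c),  ω_r=0, ω_c=1
Stage 1: ω_s = 1 − (70/18)(0−1) = 44/9
  ⇒ ω_s¹/ω_c¹ = 44/9
Stage 2: N_ring = 20 + 2·17 = 54
Stage 2: 20(ω_s−ω_c) = −54(ω_r−ω_c),  ω_s=0, ω_c=1
Stage 2: ω_r = 1 − (20/54)(0−1) = 37/27
  ⇒ ω_r²/ω_c² = 37/27
Coupling ω_c² = ω_s¹ ⇒ overall = 44/9 × 37/27 = 1628/243

1628/243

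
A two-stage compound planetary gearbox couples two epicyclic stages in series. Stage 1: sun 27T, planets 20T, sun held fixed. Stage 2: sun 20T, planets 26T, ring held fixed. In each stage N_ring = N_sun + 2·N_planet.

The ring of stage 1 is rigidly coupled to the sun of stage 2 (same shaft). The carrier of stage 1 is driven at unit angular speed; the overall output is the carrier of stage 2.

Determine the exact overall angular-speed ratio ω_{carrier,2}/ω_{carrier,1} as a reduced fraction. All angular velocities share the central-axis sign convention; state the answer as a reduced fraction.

Stage 1: N_ring = 27 + 2·20 = 67
Stage 1: 27(ω_s−ω_c) = −67(ω_r−ω_c),  ω_s=0, ω_c=1
Stage 1: ω_r = 1 − (27/67)(0−1) = 94/67
  ⇒ ω_r¹/ω_c¹ = 94/67
Stage 2: N_ring = 20 + 2·26 = 72
Stage 2: 20(ω_s−ω_c) = −72(ω_r−ω_c),  ω_r=0, ω_s=1
Stage 2: 20(1−ω_c) = −72(0−ω_c)  ⇒  92ω_c = 20  ⇒  ω_c = 5/23
  ⇒ ω_c²/ω_s² = 5/23
Coupling ω_s² = ω_r¹ ⇒ overall = 94/67 × 5/23 = 470/1541

470/1541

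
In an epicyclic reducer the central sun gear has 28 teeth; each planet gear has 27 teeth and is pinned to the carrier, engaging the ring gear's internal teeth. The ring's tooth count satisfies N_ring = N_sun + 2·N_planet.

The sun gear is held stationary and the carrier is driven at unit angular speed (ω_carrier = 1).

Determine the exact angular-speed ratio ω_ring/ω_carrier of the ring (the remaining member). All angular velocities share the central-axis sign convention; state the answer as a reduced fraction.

N_ring = 28 + 2·27 = 82
28(ω_s−ω_c) = −82(ω_r−ω_c),  ω_s=0, ω_c=1
ω_r = 1 − (28/82)(0−1) = 55/41
ω_r/ω_c = 55/41

55/41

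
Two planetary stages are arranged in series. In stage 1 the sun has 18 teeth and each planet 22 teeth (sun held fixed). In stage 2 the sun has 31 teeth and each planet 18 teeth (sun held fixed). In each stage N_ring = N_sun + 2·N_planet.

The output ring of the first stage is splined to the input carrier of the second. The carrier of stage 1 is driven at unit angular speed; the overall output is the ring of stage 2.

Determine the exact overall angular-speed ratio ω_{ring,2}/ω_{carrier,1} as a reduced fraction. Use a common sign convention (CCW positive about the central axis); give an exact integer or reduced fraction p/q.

3920/2077

Stage 1: N_ring = 18 + 2·22 = 62
Stage 1: 18(ω_s−ω_c) = −62(ω_r−ω_c),  ω_s=0, ω_c=1
Stage 1: ω_r = 1 − (18/62)(0−1) = 40/31
  ⇒ ω_r¹/ω_c¹ = 40/31
Stage 2: N_ring = 31 + 2·18 = 67
Stage 2: 31(ω_s−ω_c) = −67(ω_r−ω_c),  ω_s=0, ω_c=1
Stage 2: ω_r = 1 − (31/67)(0−1) = 98/67
  ⇒ ω_r²/ω_c² = 98/67
Coupling ω_c² = ω_r¹ ⇒ overall = 40/31 × 98/67 = 3920/2077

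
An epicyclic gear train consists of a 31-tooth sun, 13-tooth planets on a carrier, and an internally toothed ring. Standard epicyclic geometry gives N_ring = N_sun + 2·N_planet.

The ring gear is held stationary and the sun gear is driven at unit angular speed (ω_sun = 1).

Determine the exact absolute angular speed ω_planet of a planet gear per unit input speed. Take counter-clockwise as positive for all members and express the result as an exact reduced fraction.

-31/26

N_ring = 31 + 2·13 = 57
31(ω_s−ω_c) = −57(ω_r−ω_c),  ω_r=0, ω_s=1
31(1−ω_c) = −57(0−ω_c)  ⇒  88ω_c = 31  ⇒  ω_c = 31/88
sun–planet: 31·(1−31/88) = −13·(ω_p−ω_c)  ⇒  ω_p−ω_c = −(31/13)·(57/88) = -1767/1144
ω_p = 31/88 − 1767/1144 = -31/26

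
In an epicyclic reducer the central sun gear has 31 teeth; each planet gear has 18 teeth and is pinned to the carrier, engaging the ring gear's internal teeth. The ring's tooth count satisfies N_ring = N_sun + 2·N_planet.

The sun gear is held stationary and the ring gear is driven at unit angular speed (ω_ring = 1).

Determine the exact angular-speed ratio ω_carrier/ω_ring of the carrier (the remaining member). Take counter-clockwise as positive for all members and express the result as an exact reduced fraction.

67/98

N_ring = 31 + 2·18 = 67
31(ω_s−ω_c) = −67(ω_r−ω_c),  ω_s=0, ω_r=1
31(0−ω_c) = −67(1−ω_c)  ⇒  98ω_c = 67  ⇒  ω_c = 67/98
ω_c/ω_r = 67/98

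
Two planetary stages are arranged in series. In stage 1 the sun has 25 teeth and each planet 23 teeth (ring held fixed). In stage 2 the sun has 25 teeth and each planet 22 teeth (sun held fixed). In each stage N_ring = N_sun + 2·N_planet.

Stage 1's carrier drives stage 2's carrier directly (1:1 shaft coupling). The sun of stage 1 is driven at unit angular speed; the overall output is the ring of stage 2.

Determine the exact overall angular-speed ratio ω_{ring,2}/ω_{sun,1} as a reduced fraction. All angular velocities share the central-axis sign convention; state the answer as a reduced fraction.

1175/3312

Stage 1: N_ring = 25 + 2·23 = 71
Stage 1: 25(ω_s−ω_c) = −71(ω_r−ω_c),  ω_r=0, ω_s=1
Stage 1: 25(1−ω_c) = −71(0−ω_c)  ⇒  96ω_c = 25  ⇒  ω_c = 25/96
  ⇒ ω_c¹/ω_s¹ = 25/96
Stage 2: N_ring = 25 + 2·22 = 69
Stage 2: 25(ω_s−ω_c) = −69(ω_r−ω_c),  ω_s=0, ω_c=1
Stage 2: ω_r = 1 − (25/69)(0−1) = 94/69
  ⇒ ω_r²/ω_c² = 94/69
Coupling ω_c² = ω_c¹ ⇒ overall = 25/96 × 94/69 = 1175/3312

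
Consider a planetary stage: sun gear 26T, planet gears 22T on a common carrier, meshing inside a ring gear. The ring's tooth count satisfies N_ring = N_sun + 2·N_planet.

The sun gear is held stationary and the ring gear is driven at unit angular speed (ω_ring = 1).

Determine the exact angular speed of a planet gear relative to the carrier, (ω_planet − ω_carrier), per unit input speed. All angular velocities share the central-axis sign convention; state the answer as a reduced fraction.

455/528

N_ring = 26 + 2·22 = 70
26(ω_s−ω_c) = −70(ω_r−ω_c),  ω_s=0, ω_r=1
26(0−ω_c) = −70(1−ω_c)  ⇒  96ω_c = 70  ⇒  ω_c = 35/48
sun–planet: 26·(0−35/48) = −22·(ω_p−ω_c)  ⇒  ω_p−ω_c = −(26/22)·(-35/48) = 455/528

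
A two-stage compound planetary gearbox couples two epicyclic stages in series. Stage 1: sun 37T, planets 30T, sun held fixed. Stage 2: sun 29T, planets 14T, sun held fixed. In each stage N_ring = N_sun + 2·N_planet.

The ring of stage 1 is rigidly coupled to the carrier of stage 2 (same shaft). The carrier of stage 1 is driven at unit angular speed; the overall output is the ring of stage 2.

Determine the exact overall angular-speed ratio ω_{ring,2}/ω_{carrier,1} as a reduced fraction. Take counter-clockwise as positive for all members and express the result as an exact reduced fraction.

Stage 1: N_ring = 37 + 2·30 = 97
Stage 1: 37(ω_s−ω_c) = −97(ω_r−ω_c),  ω_s=0, ω_c=1
Stage 1: ω_r = 1 − (37/97)(0−1) = 134/97
  ⇒ ω_r¹/ω_c¹ = 134/97
Stage 2: N_ring = 29 + 2·14 = 57
Stage 2: 29(ω_s−ω_c) = −57(ω_r−ω_c),  ω_s=0, ω_c=1
Stage 2: ω_r = 1 − (29/57)(0−1) = 86/57
  ⇒ ω_r²/ω_c² = 86/57
Coupling ω_c² = ω_r¹ ⇒ overall = 134/97 × 86/57 = 11524/5529

11524/5529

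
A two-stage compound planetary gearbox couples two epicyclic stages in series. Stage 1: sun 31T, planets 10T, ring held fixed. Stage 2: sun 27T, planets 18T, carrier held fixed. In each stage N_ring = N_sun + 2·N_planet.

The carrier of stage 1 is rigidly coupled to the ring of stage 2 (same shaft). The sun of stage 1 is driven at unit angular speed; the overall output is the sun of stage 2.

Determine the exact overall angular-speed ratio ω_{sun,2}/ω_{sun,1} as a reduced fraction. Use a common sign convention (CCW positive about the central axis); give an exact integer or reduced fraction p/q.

-217/246

Stage 1: N_ring = 31 + 2·10 = 51
Stage 1: 31(ω_s−ω_c) = −51(ω_r−ω_c),  ω_r=0, ω_s=1
Stage 1: 31(1−ω_c) = −51(0−ω_c)  ⇒  82ω_c = 31  ⇒  ω_c = 31/82
  ⇒ ω_c¹/ω_s¹ = 31/82
Stage 2: N_ring = 27 + 2·18 = 63
Stage 2: 27(ω_s−ω_c) = −63(ω_r−ω_c),  ω_c=0, ω_r=1
Stage 2: ω_s = 0 − (63/27)(1−0) = -7/3
  ⇒ ω_s²/ω_r² = -7/3
Coupling ω_r² = ω_c¹ ⇒ overall = 31/82 × -7/3 = -217/246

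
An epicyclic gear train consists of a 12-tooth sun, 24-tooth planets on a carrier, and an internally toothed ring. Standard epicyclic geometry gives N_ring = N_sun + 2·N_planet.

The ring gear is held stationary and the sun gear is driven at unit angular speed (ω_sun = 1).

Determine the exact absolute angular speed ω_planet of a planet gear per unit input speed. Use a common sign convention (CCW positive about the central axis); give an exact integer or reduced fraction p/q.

N_ring = 12 + 2·24 = 60
12(ω_s−ω_c) = −60(ω_r−ω_c),  ω_r=0, ω_s=1
12(1−ω_c) = −60(0−ω_c)  ⇒  72ω_c = 12  ⇒  ω_c = 1/6
sun–planet: 12·(1−1/6) = −24·(ω_p−ω_c)  ⇒  ω_p−ω_c = −(12/24)·(5/6) = -5/12
ω_p = 1/6 − 5/12 = -1/4

-1/4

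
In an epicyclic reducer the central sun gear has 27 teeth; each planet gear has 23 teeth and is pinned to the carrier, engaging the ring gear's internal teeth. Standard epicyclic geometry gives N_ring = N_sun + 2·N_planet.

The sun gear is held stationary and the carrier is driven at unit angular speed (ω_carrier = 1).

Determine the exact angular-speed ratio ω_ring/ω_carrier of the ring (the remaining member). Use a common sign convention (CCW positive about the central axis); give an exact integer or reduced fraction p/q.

N_ring = 27 + 2·23 = 73
27(ω_s−ω_c) = −73(ω_r−ω_c),  ω_s=0, ω_c=1
ω_r = 1 − (27/73)(0−1) = 100/73
ω_r/ω_c = 100/73

100/73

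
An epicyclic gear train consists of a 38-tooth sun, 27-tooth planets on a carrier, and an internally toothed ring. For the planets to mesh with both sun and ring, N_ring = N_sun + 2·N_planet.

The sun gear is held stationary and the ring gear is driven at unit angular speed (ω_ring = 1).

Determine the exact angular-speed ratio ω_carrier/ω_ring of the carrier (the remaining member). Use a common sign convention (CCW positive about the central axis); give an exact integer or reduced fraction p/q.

N_ring = 38 + 2·27 = 92
38(ω_s−ω_c) = −92(ω_r−ω_c),  ω_s=0, ω_r=1
38(0−ω_c) = −92(1−ω_c)  ⇒  130ω_c = 92  ⇒  ω_c = 46/65
ω_c/ω_r = 46/65

46/65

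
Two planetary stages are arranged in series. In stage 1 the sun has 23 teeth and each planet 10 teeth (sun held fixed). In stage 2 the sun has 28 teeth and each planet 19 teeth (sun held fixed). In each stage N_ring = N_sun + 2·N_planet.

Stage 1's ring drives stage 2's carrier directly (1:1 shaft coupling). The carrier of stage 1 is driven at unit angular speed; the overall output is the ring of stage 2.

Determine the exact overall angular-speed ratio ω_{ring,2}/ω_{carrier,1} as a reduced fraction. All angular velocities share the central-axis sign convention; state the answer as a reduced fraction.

Stage 1: N_ring = 23 + 2·10 = 43
Stage 1: 23(ω_s−ω_c) = −43(ω_r−ω_c),  ω_s=0, ω_c=1
Stage 1: ω_r = 1 − (23/43)(0−1) = 66/43
  ⇒ ω_r¹/ω_c¹ = 66/43
Stage 2: N_ring = 28 + 2·19 = 66
Stage 2: 28(ω_s−ω_c) = −66(ω_r−ω_c),  ω_s=0, ω_c=1
Stage 2: ω_r = 1 − (28/66)(0−1) = 47/33
  ⇒ ω_r²/ω_c² = 47/33
Coupling ω_c² = ω_r¹ ⇒ overall = 66/43 × 47/33 = 94/43

94/43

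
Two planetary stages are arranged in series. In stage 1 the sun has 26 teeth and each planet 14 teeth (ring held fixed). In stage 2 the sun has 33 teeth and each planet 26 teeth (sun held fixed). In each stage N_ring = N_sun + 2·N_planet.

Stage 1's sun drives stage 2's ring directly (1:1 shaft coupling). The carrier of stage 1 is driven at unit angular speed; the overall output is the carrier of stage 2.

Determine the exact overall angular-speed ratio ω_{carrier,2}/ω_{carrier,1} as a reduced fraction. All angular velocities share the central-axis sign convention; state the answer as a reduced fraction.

1700/767

Stage 1: N_ring = 26 + 2·14 = 54
Stage 1: 26(ω_s−ω_c) = −54(ω_r−ω_c),  ω_r=0, ω_c=1
Stage 1: ω_s = 1 − (54/26)(0−1) = 40/13
  ⇒ ω_s¹/ω_c¹ = 40/13
Stage 2: N_ring = 33 + 2·26 = 85
Stage 2: 33(ω_s−ω_c) = −85(ω_r−ω_c),  ω_s=0, ω_r=1
Stage 2: 33(0−ω_c) = −85(1−ω_c)  ⇒  118ω_c = 85  ⇒  ω_c = 85/118
  ⇒ ω_c²/ω_r² = 85/118
Coupling ω_r² = ω_s¹ ⇒ overall = 40/13 × 85/118 = 1700/767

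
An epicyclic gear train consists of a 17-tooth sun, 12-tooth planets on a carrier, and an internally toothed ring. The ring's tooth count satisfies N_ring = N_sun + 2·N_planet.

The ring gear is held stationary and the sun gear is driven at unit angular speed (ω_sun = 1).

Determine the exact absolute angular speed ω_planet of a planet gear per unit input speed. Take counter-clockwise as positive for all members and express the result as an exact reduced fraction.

N_ring = 17 + 2·12 = 41
17(ω_s−ω_c) = −41(ω_r−ω_c),  ω_r=0, ω_s=1
17(1−ω_c) = −41(0−ω_c)  ⇒  58ω_c = 17  ⇒  ω_c = 17/58
sun–planet: 17·(1−17/58) = −12·(ω_p−ω_c)  ⇒  ω_p−ω_c = −(17/12)·(41/58) = -697/696
ω_p = 17/58 − 697/696 = -17/24

-17/24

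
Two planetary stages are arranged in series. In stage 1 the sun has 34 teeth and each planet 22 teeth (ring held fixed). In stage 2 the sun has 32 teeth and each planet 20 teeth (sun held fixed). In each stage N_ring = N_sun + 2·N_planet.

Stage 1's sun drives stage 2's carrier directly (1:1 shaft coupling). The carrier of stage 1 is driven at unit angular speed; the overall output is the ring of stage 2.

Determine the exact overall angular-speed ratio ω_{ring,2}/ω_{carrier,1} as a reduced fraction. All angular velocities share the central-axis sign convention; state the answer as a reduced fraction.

Stage 1: N_ring = 34 + 2·22 = 78
Stage 1: 34(ω_s−ω_c) = −78(ω_r−ω_c),  ω_r=0, ω_c=1
Stage 1: ω_s = 1 − (78/34)(0−1) = 56/17
  ⇒ ω_s¹/ω_c¹ = 56/17
Stage 2: N_ring = 32 + 2·20 = 72
Stage 2: 32(ω_s−ω_c) = −72(ω_r−ω_c),  ω_s=0, ω_c=1
Stage 2: ω_r = 1 − (32/72)(0−1) = 13/9
  ⇒ ω_r²/ω_c² = 13/9
Coupling ω_c² = ω_s¹ ⇒ overall = 56/17 × 13/9 = 728/153

728/153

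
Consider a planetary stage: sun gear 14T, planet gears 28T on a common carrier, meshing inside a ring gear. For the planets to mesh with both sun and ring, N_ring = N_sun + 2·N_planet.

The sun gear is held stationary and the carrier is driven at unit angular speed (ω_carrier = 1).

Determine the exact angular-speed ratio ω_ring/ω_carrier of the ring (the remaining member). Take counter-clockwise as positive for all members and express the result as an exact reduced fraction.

6/5

N_ring = 14 + 2·28 = 70
14(ω_s−ω_c) = −70(ω_r−ω_c),  ω_s=0, ω_c=1
ω_r = 1 − (14/70)(0−1) = 6/5
ω_r/ω_c = 6/5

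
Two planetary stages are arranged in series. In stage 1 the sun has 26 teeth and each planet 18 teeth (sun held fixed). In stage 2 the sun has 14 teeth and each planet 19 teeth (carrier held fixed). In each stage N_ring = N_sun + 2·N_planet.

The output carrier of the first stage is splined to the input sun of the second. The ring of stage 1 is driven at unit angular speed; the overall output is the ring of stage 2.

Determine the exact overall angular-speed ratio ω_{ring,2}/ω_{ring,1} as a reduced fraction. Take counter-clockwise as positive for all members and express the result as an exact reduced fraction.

-217/1144

Stage 1: N_ring = 26 + 2·18 = 62
Stage 1: 26(ω_s−ω_c) = −62(ω_r−ω_c),  ω_s=0, ω_r=1
Stage 1: 26(0−ω_c) = −62(1−ω_c)  ⇒  88ω_c = 62  ⇒  ω_c = 31/44
  ⇒ ω_c¹/ω_r¹ = 31/44
Stage 2: N_ring = 14 + 2·19 = 52
Stage 2: 14(ω_s−ω_c) = −52(ω_r−ω_c),  ω_c=0, ω_s=1
Stage 2: ω_r = 0 − (14/52)(1−0) = -7/26
  ⇒ ω_r²/ω_s² = -7/26
Coupling ω_s² = ω_c¹ ⇒ overall = 31/44 × -7/26 = -217/1144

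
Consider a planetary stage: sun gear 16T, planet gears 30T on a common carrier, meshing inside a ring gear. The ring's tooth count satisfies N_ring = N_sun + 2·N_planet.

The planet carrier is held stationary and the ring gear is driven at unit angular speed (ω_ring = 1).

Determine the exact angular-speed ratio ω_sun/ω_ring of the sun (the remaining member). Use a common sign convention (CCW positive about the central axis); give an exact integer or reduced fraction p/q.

-19/4

N_ring = 16 + 2·30 = 76
16(ω_s−ω_c) = −76(ω_r−ω_c),  ω_c=0, ω_r=1
ω_s = 0 − (76/16)(1−0) = -19/4
ω_s/ω_r = -19/4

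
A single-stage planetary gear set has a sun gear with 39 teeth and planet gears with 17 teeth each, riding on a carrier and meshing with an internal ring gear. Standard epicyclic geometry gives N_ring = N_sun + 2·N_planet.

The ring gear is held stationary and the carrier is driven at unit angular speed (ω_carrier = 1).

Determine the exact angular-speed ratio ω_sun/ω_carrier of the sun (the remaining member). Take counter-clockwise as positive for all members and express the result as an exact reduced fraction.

112/39

N_ring = 39 + 2·17 = 73
39(ω_s−ω_c) = −73(ω_r−ω_c),  ω_r=0, ω_c=1
ω_s = 1 − (73/39)(0−1) = 112/39
ω_s/ω_c = 112/39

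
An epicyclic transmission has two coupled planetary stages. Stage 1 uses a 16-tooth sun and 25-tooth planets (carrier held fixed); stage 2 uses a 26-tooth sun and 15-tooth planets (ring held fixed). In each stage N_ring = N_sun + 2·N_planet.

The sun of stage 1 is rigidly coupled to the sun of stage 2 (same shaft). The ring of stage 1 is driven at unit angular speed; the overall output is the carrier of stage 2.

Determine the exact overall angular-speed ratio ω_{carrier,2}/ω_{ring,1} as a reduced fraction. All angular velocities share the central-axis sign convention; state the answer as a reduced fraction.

Stage 1: N_ring = 16 + 2·25 = 66
Stage 1: 16(ω_s−ω_c) = −66(ω_r−ω_c),  ω_c=0, ω_r=1
Stage 1: ω_s = 0 − (66/16)(1−0) = -33/8
  ⇒ ω_s¹/ω_r¹ = -33/8
Stage 2: N_ring = 26 + 2·15 = 56
Stage 2: 26(ω_s−ω_c) = −56(ω_r−ω_c),  ω_r=0, ω_s=1
Stage 2: 26(1−ω_c) = −56(0−ω_c)  ⇒  82ω_c = 26  ⇒  ω_c = 13/41
  ⇒ ω_c²/ω_s² = 13/41
Coupling ω_s² = ω_s¹ ⇒ overall = -33/8 × 13/41 = -429/328

-429/328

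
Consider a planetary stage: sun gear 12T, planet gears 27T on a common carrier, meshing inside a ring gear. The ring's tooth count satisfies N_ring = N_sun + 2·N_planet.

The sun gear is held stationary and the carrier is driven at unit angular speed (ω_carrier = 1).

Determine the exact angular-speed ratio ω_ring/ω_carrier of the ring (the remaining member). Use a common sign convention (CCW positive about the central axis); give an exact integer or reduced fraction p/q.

13/11

N_ring = 12 + 2·27 = 66
12(ω_s−ω_c) = −66(ω_r−ω_c),  ω_s=0, ω_c=1
ω_r = 1 − (12/66)(0−1) = 13/11
ω_r/ω_c = 13/11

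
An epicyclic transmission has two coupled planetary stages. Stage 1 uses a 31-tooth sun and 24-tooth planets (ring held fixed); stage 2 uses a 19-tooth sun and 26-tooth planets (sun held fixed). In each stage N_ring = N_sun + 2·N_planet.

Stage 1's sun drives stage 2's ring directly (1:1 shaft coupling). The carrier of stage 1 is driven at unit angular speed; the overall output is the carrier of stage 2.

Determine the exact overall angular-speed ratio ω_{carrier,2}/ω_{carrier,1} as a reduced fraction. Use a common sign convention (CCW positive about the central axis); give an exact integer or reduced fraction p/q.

781/279

Stage 1: N_ring = 31 + 2·24 = 79
Stage 1: 31(ω_s−ω_c) = −79(ω_r−ω_c),  ω_r=0, ω_c=1
Stage 1: ω_s = 1 − (79/31)(0−1) = 110/31
  ⇒ ω_s¹/ω_c¹ = 110/31
Stage 2: N_ring = 19 + 2·26 = 71
Stage 2: 19(ω_s−ω_c) = −71(ω_r−ω_c),  ω_s=0, ω_r=1
Stage 2: 19(0−ω_c) = −71(1−ω_c)  ⇒  90ω_c = 71  ⇒  ω_c = 71/90
  ⇒ ω_c²/ω_r² = 71/90
Coupling ω_r² = ω_s¹ ⇒ overall = 110/31 × 71/90 = 781/279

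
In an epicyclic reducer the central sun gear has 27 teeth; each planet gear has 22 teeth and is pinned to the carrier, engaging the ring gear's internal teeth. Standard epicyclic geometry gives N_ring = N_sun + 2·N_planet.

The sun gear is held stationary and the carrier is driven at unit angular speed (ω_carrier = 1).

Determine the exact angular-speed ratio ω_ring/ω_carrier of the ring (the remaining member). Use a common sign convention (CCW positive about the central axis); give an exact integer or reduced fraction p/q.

N_ring = 27 + 2·22 = 71
27(ω_s−ω_c) = −71(ω_r−ω_c),  ω_s=0, ω_c=1
ω_r = 1 − (27/71)(0−1) = 98/71
ω_r/ω_c = 98/71

98/71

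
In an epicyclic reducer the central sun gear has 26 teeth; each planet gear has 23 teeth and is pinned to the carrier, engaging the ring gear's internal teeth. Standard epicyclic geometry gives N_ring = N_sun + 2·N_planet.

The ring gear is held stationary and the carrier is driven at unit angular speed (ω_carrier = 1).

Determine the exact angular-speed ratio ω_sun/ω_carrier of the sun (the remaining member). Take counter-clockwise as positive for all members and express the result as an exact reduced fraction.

N_ring = 26 + 2·23 = 72
26(ω_s−ω_c) = −72(ω_r−ω_c),  ω_r=0, ω_c=1
ω_s = 1 − (72/26)(0−1) = 49/13
ω_s/ω_c = 49/13

49/13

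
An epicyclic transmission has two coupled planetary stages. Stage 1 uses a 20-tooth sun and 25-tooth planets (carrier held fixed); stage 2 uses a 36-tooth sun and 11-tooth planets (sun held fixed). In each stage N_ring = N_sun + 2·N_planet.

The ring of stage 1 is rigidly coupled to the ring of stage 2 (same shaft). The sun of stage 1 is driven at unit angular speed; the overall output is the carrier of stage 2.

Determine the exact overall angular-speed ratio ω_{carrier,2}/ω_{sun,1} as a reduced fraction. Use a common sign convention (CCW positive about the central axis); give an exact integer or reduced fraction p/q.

Stage 1: N_ring = 20 + 2·25 = 70
Stage 1: 20(ω_s−ω_c) = −70(ω_r−ω_c),  ω_c=0, ω_s=1
Stage 1: ω_r = 0 − (20/70)(1−0) = -2/7
  ⇒ ω_r¹/ω_s¹ = -2/7
Stage 2: N_ring = 36 + 2·11 = 58
Stage 2: 36(ω_s−ω_c) = −58(ω_r−ω_c),  ω_s=0, ω_r=1
Stage 2: 36(0−ω_c) = −58(1−ω_c)  ⇒  94ω_c = 58  ⇒  ω_c = 29/47
  ⇒ ω_c²/ω_r² = 29/47
Coupling ω_r² = ω_r¹ ⇒ overall = -2/7 × 29/47 = -58/329

-58/329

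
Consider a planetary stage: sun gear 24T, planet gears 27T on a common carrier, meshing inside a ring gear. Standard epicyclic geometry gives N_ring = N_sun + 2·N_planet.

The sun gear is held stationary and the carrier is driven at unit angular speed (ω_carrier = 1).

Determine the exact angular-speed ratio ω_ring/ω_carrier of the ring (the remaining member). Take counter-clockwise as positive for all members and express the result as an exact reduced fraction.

N_ring = 24 + 2·27 = 78
24(ω_s−ω_c) = −78(ω_r−ω_c),  ω_s=0, ω_c=1
ω_r = 1 − (24/78)(0−1) = 17/13
ω_r/ω_c = 17/13

17/13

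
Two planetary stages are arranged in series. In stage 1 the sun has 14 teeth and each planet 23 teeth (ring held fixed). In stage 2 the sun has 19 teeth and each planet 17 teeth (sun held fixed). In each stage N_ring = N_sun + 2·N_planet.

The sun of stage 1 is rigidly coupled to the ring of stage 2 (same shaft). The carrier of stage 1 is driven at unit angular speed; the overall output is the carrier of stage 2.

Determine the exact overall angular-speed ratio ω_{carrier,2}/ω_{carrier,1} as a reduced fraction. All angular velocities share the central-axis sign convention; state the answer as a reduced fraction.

Stage 1: N_ring = 14 + 2·23 = 60
Stage 1: 14(ω_s−ω_c) = −60(ω_r−ω_c),  ω_r=0, ω_c=1
Stage 1: ω_s = 1 − (60/14)(0−1) = 37/7
  ⇒ ω_s¹/ω_c¹ = 37/7
Stage 2: N_ring = 19 + 2·17 = 53
Stage 2: 19(ω_s−ω_c) = −53(ω_r−ω_c),  ω_s=0, ω_r=1
Stage 2: 19(0−ω_c) = −53(1−ω_c)  ⇒  72ω_c = 53  ⇒  ω_c = 53/72
  ⇒ ω_c²/ω_r² = 53/72
Coupling ω_r² = ω_s¹ ⇒ overall = 37/7 × 53/72 = 1961/504

1961/504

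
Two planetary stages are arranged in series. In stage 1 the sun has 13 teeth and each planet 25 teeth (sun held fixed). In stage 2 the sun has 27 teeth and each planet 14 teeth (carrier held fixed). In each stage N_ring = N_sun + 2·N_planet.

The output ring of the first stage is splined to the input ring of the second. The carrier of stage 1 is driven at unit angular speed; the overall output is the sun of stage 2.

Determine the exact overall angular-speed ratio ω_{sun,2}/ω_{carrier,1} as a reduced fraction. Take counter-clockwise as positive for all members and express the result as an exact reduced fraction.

-4180/1701

Stage 1: N_ring = 13 + 2·25 = 63
Stage 1: 13(ω_s−ω_c) = −63(ω_r−ω_c),  ω_s=0, ω_c=1
Stage 1: ω_r = 1 − (13/63)(0−1) = 76/63
  ⇒ ω_r¹/ω_c¹ = 76/63
Stage 2: N_ring = 27 + 2·14 = 55
Stage 2: 27(ω_s−ω_c) = −55(ω_r−ω_c),  ω_c=0, ω_r=1
Stage 2: ω_s = 0 − (55/27)(1−0) = -55/27
  ⇒ ω_s²/ω_r² = -55/27
Coupling ω_r² = ω_r¹ ⇒ overall = 76/63 × -55/27 = -4180/1701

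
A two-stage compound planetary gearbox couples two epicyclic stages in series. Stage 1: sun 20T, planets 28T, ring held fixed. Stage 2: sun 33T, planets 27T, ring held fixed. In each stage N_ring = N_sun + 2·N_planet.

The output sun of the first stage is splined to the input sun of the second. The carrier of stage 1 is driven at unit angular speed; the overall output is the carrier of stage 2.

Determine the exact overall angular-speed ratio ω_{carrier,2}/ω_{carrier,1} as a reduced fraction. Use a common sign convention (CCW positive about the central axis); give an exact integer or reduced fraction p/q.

Stage 1: N_ring = 20 + 2·28 = 76
Stage 1: 20(ω_s−ω_c) = −76(ω_r−ω_c),  ω_r=0, ω_c=1
Stage 1: ω_s = 1 − (76/20)(0−1) = 24/5
  ⇒ ω_s¹/ω_c¹ = 24/5
Stage 2: N_ring = 33 + 2·27 = 87
Stage 2: 33(ω_s−ω_c) = −87(ω_r−ω_c),  ω_r=0, ω_s=1
Stage 2: 33(1−ω_c) = −87(0−ω_c)  ⇒  120ω_c = 33  ⇒  ω_c = 11/40
  ⇒ ω_c²/ω_s² = 11/40
Coupling ω_s² = ω_s¹ ⇒ overall = 24/5 × 11/40 = 33/25

33/25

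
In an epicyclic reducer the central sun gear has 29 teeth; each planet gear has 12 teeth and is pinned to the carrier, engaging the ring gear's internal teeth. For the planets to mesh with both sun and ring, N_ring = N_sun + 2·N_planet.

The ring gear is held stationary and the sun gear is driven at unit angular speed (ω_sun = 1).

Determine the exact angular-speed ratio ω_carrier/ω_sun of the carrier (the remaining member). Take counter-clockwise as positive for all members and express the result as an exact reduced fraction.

N_ring = 29 + 2·12 = 53
29(ω_s−ω_c) = −53(ω_r−ω_c),  ω_r=0, ω_s=1
29(1−ω_c) = −53(0−ω_c)  ⇒  82ω_c = 29  ⇒  ω_c = 29/82
ω_c/ω_s = 29/82

29/82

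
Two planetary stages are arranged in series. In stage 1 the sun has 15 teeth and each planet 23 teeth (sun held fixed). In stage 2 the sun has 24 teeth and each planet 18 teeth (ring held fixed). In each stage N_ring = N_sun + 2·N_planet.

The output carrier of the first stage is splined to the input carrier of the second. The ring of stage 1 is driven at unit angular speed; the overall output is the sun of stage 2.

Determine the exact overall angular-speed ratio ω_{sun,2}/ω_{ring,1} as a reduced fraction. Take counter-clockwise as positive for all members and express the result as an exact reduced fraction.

427/152

Stage 1: N_ring = 15 + 2·23 = 61
Stage 1: 15(ω_s−ω_c) = −61(ω_r−ω_c),  ω_s=0, ω_r=1
Stage 1: 15(0−ω_c) = −61(1−ω_c)  ⇒  76ω_c = 61  ⇒  ω_c = 61/76
  ⇒ ω_c¹/ω_r¹ = 61/76
Stage 2: N_ring = 24 + 2·18 = 60
Stage 2: 24(ω_s−ω_c) = −60(ω_r−ω_c),  ω_r=0, ω_c=1
Stage 2: ω_s = 1 − (60/24)(0−1) = 7/2
  ⇒ ω_s²/ω_c² = 7/2
Coupling ω_c² = ω_c¹ ⇒ overall = 61/76 × 7/2 = 427/152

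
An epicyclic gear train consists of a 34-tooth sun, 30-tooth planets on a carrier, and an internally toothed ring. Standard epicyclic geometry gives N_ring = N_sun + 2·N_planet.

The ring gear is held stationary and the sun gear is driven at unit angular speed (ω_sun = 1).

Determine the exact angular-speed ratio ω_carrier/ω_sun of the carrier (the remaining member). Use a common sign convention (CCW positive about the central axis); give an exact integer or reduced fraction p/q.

17/64

N_ring = 34 + 2·30 = 94
34(ω_s−ω_c) = −94(ω_r−ω_c),  ω_r=0, ω_s=1
34(1−ω_c) = −94(0−ω_c)  ⇒  128ω_c = 34  ⇒  ω_c = 17/64
ω_c/ω_s = 17/64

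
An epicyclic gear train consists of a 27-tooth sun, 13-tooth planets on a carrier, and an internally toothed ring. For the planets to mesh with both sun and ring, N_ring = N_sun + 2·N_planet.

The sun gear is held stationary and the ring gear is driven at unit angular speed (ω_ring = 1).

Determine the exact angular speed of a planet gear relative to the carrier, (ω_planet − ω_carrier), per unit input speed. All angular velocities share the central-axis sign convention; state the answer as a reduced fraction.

N_ring = 27 + 2·13 = 53
27(ω_s−ω_c) = −53(ω_r−ω_c),  ω_s=0, ω_r=1
27(0−ω_c) = −53(1−ω_c)  ⇒  80ω_c = 53  ⇒  ω_c = 53/80
sun–planet: 27·(0−53/80) = −13·(ω_p−ω_c)  ⇒  ω_p−ω_c = −(27/13)·(-53/80) = 1431/1040

1431/1040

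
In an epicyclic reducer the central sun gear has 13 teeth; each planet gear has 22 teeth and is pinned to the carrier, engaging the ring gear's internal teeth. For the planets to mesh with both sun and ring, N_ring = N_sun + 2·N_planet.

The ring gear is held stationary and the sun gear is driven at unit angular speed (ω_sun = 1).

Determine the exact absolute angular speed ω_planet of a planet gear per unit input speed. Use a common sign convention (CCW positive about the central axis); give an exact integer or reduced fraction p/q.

N_ring = 13 + 2·22 = 57
13(ω_s−ω_c) = −57(ω_r−ω_c),  ω_r=0, ω_s=1
13(1−ω_c) = −57(0−ω_c)  ⇒  70ω_c = 13  ⇒  ω_c = 13/70
sun–planet: 13·(1−13/70) = −22·(ω_p−ω_c)  ⇒  ω_p−ω_c = −(13/22)·(57/70) = -741/1540
ω_p = 13/70 − 741/1540 = -13/44

-13/44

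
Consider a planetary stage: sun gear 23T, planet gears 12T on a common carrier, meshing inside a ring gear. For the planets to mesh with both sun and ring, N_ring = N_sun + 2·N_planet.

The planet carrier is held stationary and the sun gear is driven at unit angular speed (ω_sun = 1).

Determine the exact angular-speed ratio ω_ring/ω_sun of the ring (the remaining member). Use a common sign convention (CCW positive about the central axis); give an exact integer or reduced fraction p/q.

N_ring = 23 + 2·12 = 47
23(ω_s−ω_c) = −47(ω_r−ω_c),  ω_c=0, ω_s=1
ω_r = 0 − (23/47)(1−0) = -23/47
ω_r/ω_s = -23/47

-23/47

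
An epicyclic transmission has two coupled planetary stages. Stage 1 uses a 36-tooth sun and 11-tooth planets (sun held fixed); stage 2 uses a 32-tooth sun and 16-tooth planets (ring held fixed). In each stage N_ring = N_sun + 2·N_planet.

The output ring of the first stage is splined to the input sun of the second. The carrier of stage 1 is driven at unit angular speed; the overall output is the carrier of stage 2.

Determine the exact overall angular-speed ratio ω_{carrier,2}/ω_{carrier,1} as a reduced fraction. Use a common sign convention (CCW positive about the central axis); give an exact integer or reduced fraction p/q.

Stage 1: N_ring = 36 + 2·11 = 58
Stage 1: 36(ω_s−ω_c) = −58(ω_r−ω_c),  ω_s=0, ω_c=1
Stage 1: ω_r = 1 − (36/58)(0−1) = 47/29
  ⇒ ω_r¹/ω_c¹ = 47/29
Stage 2: N_ring = 32 + 2·16 = 64
Stage 2: 32(ω_s−ω_c) = −64(ω_r−ω_c),  ω_r=0, ω_s=1
Stage 2: 32(1−ω_c) = −64(0−ω_c)  ⇒  96ω_c = 32  ⇒  ω_c = 1/3
  ⇒ ω_c²/ω_s² = 1/3
Coupling ω_s² = ω_r¹ ⇒ overall = 47/29 × 1/3 = 47/87

47/87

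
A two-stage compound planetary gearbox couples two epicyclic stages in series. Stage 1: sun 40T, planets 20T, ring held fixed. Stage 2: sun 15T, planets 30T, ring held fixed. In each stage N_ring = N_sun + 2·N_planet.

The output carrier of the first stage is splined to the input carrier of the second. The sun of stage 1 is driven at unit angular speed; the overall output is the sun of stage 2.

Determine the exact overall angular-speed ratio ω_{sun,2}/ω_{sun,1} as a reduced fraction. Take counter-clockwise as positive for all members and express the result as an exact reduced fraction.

2

Stage 1: N_ring = 40 + 2·20 = 80
Stage 1: 40(ω_s−ω_c) = −80(ω_r−ω_c),  ω_r=0, ω_s=1
Stage 1: 40(1−ω_c) = −80(0−ω_c)  ⇒  120ω_c = 40  ⇒  ω_c = 1/3
  ⇒ ω_c¹/ω_s¹ = 1/3
Stage 2: N_ring = 15 + 2·30 = 75
Stage 2: 15(ω_s−ω_c) = −75(ω_r−ω_c),  ω_r=0, ω_c=1
Stage 2: ω_s = 1 − (75/15)(0−1) = 6
  ⇒ ω_s²/ω_c² = 6
Coupling ω_c² = ω_c¹ ⇒ overall = 1/3 × 6 = 2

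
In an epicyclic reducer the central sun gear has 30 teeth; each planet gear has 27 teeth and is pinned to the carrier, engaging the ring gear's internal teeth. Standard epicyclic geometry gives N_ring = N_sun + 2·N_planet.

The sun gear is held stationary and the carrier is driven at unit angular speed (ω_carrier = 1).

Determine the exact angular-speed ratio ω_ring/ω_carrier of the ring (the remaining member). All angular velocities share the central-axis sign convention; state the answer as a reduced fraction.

19/14

N_ring = 30 + 2·27 = 84
30(ω_s−ω_c) = −84(ω_r−ω_c),  ω_s=0, ω_c=1
ω_r = 1 − (30/84)(0−1) = 19/14
ω_r/ω_c = 19/14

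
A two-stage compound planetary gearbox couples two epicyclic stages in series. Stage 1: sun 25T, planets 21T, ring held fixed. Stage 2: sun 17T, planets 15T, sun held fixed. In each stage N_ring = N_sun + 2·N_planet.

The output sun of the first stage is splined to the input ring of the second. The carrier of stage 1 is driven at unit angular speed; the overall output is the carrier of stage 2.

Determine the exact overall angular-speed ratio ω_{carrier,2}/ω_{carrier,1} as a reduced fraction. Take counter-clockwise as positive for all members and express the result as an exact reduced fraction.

Stage 1: N_ring = 25 + 2·21 = 67
Stage 1: 25(ω_s−ω_c) = −67(ω_r−ω_c),  ω_r=0, ω_c=1
Stage 1: ω_s = 1 − (67/25)(0−1) = 92/25
  ⇒ ω_s¹/ω_c¹ = 92/25
Stage 2: N_ring = 17 + 2·15 = 47
Stage 2: 17(ω_s−ω_c) = −47(ω_r−ω_c),  ω_s=0, ω_r=1
Stage 2: 17(0−ω_c) = −47(1−ω_c)  ⇒  64ω_c = 47  ⇒  ω_c = 47/64
  ⇒ ω_c²/ω_r² = 47/64
Coupling ω_r² = ω_s¹ ⇒ overall = 92/25 × 47/64 = 1081/400

1081/400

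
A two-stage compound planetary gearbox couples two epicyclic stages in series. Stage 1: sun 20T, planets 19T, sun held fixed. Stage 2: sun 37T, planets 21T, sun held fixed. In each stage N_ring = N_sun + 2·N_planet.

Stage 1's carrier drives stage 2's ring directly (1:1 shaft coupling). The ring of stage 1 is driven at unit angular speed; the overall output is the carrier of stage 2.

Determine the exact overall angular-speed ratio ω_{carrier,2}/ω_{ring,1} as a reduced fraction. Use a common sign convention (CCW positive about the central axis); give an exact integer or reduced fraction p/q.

Stage 1: N_ring = 20 + 2·19 = 58
Stage 1: 20(ω_s−ω_c) = −58(ω_r−ω_c),  ω_s=0, ω_r=1
Stage 1: 20(0−ω_c) = −58(1−ω_c)  ⇒  78ω_c = 58  ⇒  ω_c = 29/39
  ⇒ ω_c¹/ω_r¹ = 29/39
Stage 2: N_ring = 37 + 2·21 = 79
Stage 2: 37(ω_s−ω_c) = −79(ω_r−ω_c),  ω_s=0, ω_r=1
Stage 2: 37(0−ω_c) = −79(1−ω_c)  ⇒  116ω_c = 79  ⇒  ω_c = 79/116
  ⇒ ω_c²/ω_r² = 79/116
Coupling ω_r² = ω_c¹ ⇒ overall = 29/39 × 79/116 = 79/156

79/156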